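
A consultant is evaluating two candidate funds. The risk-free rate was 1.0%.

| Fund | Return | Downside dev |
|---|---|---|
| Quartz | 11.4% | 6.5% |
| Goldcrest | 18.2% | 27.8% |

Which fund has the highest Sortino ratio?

Quartz

Quartz: Sortino ratio = (11.4% − 1.0%) / 6.5% = 1.600
Goldcrest: Sortino ratio = (18.2% − 1.0%) / 27.8% = 0.619
Highest: Quartz (1.600).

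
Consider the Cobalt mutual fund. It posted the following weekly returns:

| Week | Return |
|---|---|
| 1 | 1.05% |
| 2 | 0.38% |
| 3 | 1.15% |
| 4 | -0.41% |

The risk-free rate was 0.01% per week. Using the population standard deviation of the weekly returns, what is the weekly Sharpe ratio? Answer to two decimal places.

0.85

r̄ = (1.05 + 0.38 + 1.15 − 0.41) / 4 = 2.170 / 4 = 0.5425%
Population σ = √[Σ(r − r̄)² / 4] = √[1.5603 / 4] = √0.3901 = 0.6246%
Sharpe = (r̄ − rf) / σ = (0.5425 − 0.01) / 0.6246 = 0.5325 / 0.6246 = 0.8525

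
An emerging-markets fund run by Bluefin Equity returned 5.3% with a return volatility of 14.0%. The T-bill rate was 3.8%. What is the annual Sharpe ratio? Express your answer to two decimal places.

Sharpe = (Rp − Rf) / σp = (5.3% − 3.8%) / 14.0% = 1.50% / 14.0% = 0.1071

0.11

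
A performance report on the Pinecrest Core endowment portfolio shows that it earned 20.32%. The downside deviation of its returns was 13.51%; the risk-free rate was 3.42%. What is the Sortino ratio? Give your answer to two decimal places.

1.25

Sortino = (Rp − Rf) / σd = (20.32% − 3.42%) / 13.51% = 16.90% / 13.51% = 1.2509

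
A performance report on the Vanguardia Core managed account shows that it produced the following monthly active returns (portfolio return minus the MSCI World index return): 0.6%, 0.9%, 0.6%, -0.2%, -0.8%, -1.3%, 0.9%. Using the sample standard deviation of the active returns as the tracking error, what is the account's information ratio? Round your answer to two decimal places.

0.11

r̄ = (0.6 + 0.9 + 0.6 − 0.2 − 0.8 − 1.3 + 0.9) / 7 = 0.1000%
Σ(r − r̄)² = (0.6 − 0.1000)² + (0.9 − 0.1000)² + (0.6 − 0.1000)² + … = 4.6400
σ = √[4.6400 / 6] = 0.8794%
IR = r̄ / tracking error = 0.1000 / 0.8794 = 0.1137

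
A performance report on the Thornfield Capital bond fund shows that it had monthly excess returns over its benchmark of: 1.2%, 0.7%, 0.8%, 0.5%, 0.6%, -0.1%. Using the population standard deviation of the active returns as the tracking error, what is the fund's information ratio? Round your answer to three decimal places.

1.585

Mean return μ = 3.70 / 6 = 0.6167%
Σ(r − μ)² = (1.2 − 0.6167)² + (0.7 − 0.6167)² + (0.8 − 0.6167)² + … = 0.9083
σ = √[0.9083 / 6] = 0.3891%
IR = μ / tracking error = 0.6167 / 0.3891 = 1.5849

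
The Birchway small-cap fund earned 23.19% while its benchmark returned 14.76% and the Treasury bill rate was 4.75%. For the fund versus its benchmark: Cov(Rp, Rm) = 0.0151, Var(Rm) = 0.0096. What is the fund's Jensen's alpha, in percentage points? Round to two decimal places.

β = Cov / Var = 0.0151 / 0.0096 = 1.5729
E[R] = Rf + β(Rm − Rf) = 4.75% + 1.5729 × (14.76% − 4.75%) = 20.4947%
α = Rp − E[R] = 23.19% − 20.4947% = 2.6953

2.70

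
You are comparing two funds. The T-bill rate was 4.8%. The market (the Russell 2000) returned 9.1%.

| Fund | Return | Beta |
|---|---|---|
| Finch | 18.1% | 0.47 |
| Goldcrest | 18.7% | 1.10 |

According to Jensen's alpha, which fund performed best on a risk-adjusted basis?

Finch: α = 18.1% − [4.8% + 0.47 × (9.1% − 4.8%)] = 11.279
Goldcrest: α = 18.7% − [4.8% + 1.10 × (9.1% − 4.8%)] = 9.170
Highest: Finch (11.279).

Finch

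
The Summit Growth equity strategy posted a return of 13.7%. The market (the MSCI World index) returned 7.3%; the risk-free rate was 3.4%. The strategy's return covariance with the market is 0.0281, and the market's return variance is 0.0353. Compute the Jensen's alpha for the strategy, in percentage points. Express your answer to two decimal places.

7.20

β = Cov / Var = 0.0281 / 0.0353 = 0.7960
E[R] = Rf + β(Rm − Rf) = 3.4% + 0.7960 × (7.3% − 3.4%) = 6.5044%
α = Rp − E[R] = 13.7% − 6.5044% = 7.1956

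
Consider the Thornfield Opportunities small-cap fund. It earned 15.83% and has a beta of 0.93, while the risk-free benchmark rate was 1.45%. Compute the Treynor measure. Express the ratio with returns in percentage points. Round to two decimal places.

15.46

Treynor = (Rp − Rf) / β = (15.83% − 1.45%) / 0.93 = 14.38 / 0.93 = 15.4624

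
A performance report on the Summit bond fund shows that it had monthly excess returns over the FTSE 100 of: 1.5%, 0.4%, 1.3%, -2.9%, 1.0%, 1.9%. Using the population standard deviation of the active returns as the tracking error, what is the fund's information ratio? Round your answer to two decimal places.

0.33

r̄ = (1.5 + 0.4 + 1.3 − 2.9 + 1 + 1.9) / 6 = 3.20 / 6 = 0.5333%
Σ(r − r̄)² = (1.5 − 0.5333)² + (0.4 − 0.5333)² + (1.3 − 0.5333)² + … = 15.4133
σ = √[15.4133 / 6] = 1.6028%
IR = r̄ / tracking error = 0.5333 / 1.6028 = 0.3327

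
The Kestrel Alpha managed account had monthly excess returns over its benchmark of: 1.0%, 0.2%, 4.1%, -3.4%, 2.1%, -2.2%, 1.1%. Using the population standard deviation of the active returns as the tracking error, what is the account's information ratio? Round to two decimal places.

r̄ = (1 + 0.2 + 4.1 − 3.4 + 2.1 − 2.2 + 1.1) / 7 = 2.90 / 7 = 0.4143%
Population σ = √[Σ(r − r̄)² / 7] = √[38.6686 / 7] = √5.5241 = 2.3503%
IR = r̄ / tracking error = 0.4143 / 2.3503 = 0.1763

0.18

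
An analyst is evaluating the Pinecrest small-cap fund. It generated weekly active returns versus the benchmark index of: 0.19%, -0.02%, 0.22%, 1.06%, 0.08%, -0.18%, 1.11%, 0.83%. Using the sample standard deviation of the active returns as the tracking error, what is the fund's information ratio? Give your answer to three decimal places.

0.808

μ = (0.19 − 0.02 + 0.22 + 1.06 + 0.08 − 0.18 + 1.11 + 0.83) / 8 = 0.4113%
Sample std dev = √[1.8153 / 7] = 0.5092%
IR = μ / tracking error = 0.4113 / 0.5092 = 0.8077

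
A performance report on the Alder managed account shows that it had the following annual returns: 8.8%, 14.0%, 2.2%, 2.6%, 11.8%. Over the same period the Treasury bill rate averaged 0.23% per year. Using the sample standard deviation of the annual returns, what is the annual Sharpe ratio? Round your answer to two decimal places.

r̄ = (8.8 + 14 + 2.2 + 2.6 + 11.8) / 5 = 39.40 / 5 = 7.8800%
Σ(r − r̄)² = (8.8 − 7.8800)² + (14 − 7.8800)² + (2.2 − 7.8800)² + … = 113.8080
σ = √[113.8080 / 4] = 5.3340%
Sharpe = (r̄ − rf) / σ = (7.8800 − 0.23) / 5.3340 = 7.6500 / 5.3340 = 1.4342

1.43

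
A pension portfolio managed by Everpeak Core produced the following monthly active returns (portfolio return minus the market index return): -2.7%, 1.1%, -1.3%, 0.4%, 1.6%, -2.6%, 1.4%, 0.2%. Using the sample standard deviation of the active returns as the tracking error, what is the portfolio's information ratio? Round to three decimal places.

Mean return r̄ = -1.90 / 8 = -0.2375%
Σ(r − r̄)² = 21.2188; sample σ = √(21.2188/7) = 1.7411%
IR = r̄ / tracking error = -0.2375 / 1.7411 = -0.1364

-0.136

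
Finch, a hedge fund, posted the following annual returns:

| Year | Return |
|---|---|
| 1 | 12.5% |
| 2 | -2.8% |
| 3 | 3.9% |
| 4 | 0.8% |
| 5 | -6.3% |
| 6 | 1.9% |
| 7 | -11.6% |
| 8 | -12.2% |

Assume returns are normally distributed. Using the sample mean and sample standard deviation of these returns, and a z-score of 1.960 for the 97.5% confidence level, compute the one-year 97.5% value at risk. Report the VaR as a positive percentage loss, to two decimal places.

18.00

r̄ = (12.5 − 2.8 + 3.9 + 0.8 − 6.3 + 1.9 − 11.6 − 12.2) / 8 = -13.80 / 8 = -1.7250%
Sample σ = √[Σ(r − r̄)² / 7] = √[482.8350 / 7] = √68.9764 = 8.3052%
VaR = −(r̄ − z·σ) = −(-1.7250 − 1.960 × 8.3052) = −(-18.0032) = 18.0032%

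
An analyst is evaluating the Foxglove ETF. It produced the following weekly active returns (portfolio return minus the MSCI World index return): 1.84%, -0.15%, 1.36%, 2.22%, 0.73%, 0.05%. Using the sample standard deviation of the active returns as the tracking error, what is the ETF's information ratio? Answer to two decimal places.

Mean return r̄ = 6.050 / 6 = 1.0083%
Σ(r − r̄)² = (1.84 − 1.0083)² + (-0.15 − 1.0083)² + … = 4.6211
sample σ = √(4.6211 / 5) = √0.9242 = 0.9614%
IR = r̄ / tracking error = 1.0083 / 0.9614 = 1.0488

1.05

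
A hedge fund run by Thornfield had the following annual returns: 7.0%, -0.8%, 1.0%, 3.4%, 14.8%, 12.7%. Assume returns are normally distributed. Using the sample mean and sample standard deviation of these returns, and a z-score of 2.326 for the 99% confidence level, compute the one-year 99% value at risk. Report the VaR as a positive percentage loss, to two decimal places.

8.38

μ = (7 − 0.8 + 1 + 3.4 + 14.8 + 12.7) / 6 = 6.3500%
Σ(r − μ)² = 200.5950; sample σ = √(200.5950/5) = 6.3340%
VaR = −(μ − z·σ) = −(6.3500 − 2.326 × 6.3340) = −(-8.3829) = 8.3829%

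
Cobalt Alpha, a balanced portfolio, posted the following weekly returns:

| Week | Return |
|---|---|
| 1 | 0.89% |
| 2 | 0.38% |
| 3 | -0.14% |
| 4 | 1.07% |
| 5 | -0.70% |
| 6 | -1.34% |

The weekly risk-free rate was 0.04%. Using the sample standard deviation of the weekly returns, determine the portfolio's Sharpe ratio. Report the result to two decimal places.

μ = (0.89 + 0.38 − 0.14 + 1.07 − 0.7 − 1.34) / 6 = 0.160 / 6 = 0.0267%
Sample σ = √[Σ(r − μ)² / 5] = √[4.3823 / 5] = √0.8765 = 0.9362%
Sharpe = (μ − rf) / σ = (0.0267 − 0.04) / 0.9362 = -0.0133 / 0.9362 = -0.0142

-0.01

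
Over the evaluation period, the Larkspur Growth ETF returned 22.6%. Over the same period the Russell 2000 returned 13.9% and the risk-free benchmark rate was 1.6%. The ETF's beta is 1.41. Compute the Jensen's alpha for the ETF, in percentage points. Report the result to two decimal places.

CAPM expected return = Rf + β(Rm − Rf) = 1.6% + 1.41 × (13.9% − 1.6%) = 1.6 + 1.41 × 12.30 = 18.9430%
Jensen's α = Rp − E[R] = 22.6% − 18.9430% = 3.6570

3.66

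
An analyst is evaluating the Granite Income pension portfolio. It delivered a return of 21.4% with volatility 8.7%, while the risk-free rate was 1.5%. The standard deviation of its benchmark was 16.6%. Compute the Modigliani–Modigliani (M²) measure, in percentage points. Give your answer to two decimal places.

Sharpe = (Rp − Rf) / σp = (21.4% − 1.5%) / 8.7% = 2.2874
M² = Rf + Sharpe × σm = 1.5% + 2.2874 × 16.6% = 39.4708%

39.47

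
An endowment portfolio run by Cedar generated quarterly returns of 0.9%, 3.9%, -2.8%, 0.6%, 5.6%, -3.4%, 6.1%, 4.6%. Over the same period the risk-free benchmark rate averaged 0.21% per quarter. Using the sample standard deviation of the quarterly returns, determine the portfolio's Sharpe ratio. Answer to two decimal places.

r̄ = (0.9 + 3.9 − 2.8 + 0.6 + 5.6 − 3.4 + 6.1 + 4.6) / 8 = 15.50 / 8 = 1.9375%
Σ(r − r̄)² = (0.9 − 1.9375)² + (3.9 − 1.9375)² + (-2.8 − 1.9375)² + … = 95.4788
σ = √[95.4788 / 7] = 3.6932%
Sharpe = (r̄ − rf) / σ = (1.9375 − 0.21) / 3.6932 = 1.7275 / 3.6932 = 0.4678

0.47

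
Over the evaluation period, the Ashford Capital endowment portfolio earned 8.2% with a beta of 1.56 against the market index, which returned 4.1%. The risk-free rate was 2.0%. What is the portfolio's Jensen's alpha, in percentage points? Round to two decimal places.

2.92

CAPM expected return = Rf + β(Rm − Rf) = 2.0% + 1.56 × (4.1% − 2.0%) = 2 + 1.56 × 2.10 = 5.2760%
Jensen's α = Rp − E[R] = 8.2% − 5.2760% = 2.9240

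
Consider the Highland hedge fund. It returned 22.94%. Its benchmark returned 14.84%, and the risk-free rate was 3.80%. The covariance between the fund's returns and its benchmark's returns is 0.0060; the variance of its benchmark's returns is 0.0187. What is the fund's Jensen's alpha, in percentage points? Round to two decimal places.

15.60

β = Cov / Var = 0.0060 / 0.0187 = 0.3209
E[R] = Rf + β(Rm − Rf) = 3.80% + 0.3209 × (14.84% − 3.80%) = 7.3427%
α = Rp − E[R] = 22.94% − 7.3427% = 15.5973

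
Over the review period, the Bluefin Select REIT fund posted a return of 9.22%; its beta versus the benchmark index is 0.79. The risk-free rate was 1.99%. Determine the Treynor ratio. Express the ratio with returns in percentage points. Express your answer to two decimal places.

9.15

Treynor = (Rp − Rf) / β = (9.22% − 1.99%) / 0.79 = 7.23 / 0.79 = 9.1519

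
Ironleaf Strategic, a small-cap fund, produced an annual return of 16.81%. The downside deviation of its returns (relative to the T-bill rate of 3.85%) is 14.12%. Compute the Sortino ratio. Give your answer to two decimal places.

0.92

Sortino = (Rp − Rf) / σd = (16.81% − 3.85%) / 14.12% = 12.96% / 14.12% = 0.9178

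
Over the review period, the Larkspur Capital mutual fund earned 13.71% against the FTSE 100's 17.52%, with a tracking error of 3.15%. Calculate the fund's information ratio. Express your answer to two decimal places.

IR = (Rp − Rb) / TE = (13.71% − 17.52%) / 3.15% = -3.81% / 3.15% = -1.2095

-1.21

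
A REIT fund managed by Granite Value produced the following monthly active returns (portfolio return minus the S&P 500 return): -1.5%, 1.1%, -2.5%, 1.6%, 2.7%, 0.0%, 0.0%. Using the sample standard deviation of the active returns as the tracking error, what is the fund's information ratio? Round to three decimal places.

0.112

r̄ = (-1.5 + 1.1 − 2.5 + 1.6 + 2.7 + 0 + 0) / 7 = 1.40 / 7 = 0.2000%
Σ(r − r̄)² = (-1.5 − 0.2000)² + (1.1 − 0.2000)² + (-2.5 − 0.2000)² + … = 19.2800
sample σ = √(19.2800 / 6) = √3.2133 = 1.7926%
IR = r̄ / tracking error = 0.2000 / 1.7926 = 0.1116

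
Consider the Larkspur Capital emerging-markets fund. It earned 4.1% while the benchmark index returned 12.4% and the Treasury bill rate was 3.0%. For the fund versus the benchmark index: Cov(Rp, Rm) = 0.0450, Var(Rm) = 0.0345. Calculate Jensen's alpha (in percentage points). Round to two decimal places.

-11.16

β = Cov / Var = 0.0450 / 0.0345 = 1.3043
E[R] = Rf + β(Rm − Rf) = 3.0% + 1.3043 × (12.4% − 3.0%) = 15.2604%
α = Rp − E[R] = 4.1% − 15.2604% = -11.1604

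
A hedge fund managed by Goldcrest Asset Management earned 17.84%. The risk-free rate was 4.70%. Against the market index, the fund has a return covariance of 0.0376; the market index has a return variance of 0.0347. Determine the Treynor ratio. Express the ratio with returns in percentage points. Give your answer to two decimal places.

β = Cov / Var = 0.0376 / 0.0347 = 1.0836
Treynor = (Rp − Rf) / β = (17.84% − 4.70%) / 1.0836 = 13.14 / 1.0836 = 12.1262

12.13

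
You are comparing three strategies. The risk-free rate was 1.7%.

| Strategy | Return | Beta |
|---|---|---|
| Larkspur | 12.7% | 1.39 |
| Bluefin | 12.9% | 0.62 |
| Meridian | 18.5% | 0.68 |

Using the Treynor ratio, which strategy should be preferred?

Meridian

Larkspur: Treynor = (12.7% − 1.7%) / 1.39 = 7.914
Bluefin: Treynor = (12.9% − 1.7%) / 0.62 = 18.065
Meridian: Treynor = (18.5% − 1.7%) / 0.68 = 24.706
Highest: Meridian (24.706).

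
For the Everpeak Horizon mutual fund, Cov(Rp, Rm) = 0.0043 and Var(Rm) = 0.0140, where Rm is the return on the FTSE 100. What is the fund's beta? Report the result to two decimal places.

β = Cov(Rp, Rm) / Var(Rm) = 0.0043 / 0.0140 = 0.3071

0.31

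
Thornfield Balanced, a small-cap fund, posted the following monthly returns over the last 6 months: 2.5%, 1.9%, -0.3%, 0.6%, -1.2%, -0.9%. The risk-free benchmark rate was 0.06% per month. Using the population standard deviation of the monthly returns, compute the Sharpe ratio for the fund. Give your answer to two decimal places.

Mean return r̄ = 2.60 / 6 = 0.4333%
Σ(r − r̄)² = 11.4333; population σ = √(11.4333/6) = 1.3804%
Sharpe = (r̄ − rf) / σ = (0.4333 − 0.06) / 1.3804 = 0.3733 / 1.3804 = 0.2704

0.27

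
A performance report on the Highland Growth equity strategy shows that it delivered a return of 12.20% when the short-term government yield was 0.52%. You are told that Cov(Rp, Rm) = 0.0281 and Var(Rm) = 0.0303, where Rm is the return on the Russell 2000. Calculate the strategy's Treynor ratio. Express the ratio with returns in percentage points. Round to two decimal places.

β = Cov / Var = 0.0281 / 0.0303 = 0.9274
Treynor = (Rp − Rf) / β = (12.20% − 0.52%) / 0.9274 = 11.68 / 0.9274 = 12.5943

12.59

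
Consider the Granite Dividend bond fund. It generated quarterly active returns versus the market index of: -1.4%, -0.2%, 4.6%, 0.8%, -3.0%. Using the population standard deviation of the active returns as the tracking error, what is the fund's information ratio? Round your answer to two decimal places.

μ = (-1.4 − 0.2 + 4.6 + 0.8 − 3) / 5 = 0.1600%
Population σ = √[Σ(r − μ)² / 5] = √[32.6720 / 5] = √6.5344 = 2.5562%
IR = μ / tracking error = 0.1600 / 2.5562 = 0.0626

0.06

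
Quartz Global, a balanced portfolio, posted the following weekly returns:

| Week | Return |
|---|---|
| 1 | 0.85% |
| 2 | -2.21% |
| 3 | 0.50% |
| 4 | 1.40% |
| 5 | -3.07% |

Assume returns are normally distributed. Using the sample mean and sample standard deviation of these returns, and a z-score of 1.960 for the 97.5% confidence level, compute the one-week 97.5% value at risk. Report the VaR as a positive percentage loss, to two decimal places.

r̄ = (0.85 − 2.21 + 0.5 + 1.4 − 3.07) / 5 = -0.5060%
Σ(r − r̄)² = (0.85 − (-0.5060))² + (-2.21 − (-0.5060))² + … = 15.9613
σ = √[15.9613 / 4] = 1.9976%
VaR = −(r̄ − z·σ) = −(-0.5060 − 1.960 × 1.9976) = −(-4.4213) = 4.4213%

4.42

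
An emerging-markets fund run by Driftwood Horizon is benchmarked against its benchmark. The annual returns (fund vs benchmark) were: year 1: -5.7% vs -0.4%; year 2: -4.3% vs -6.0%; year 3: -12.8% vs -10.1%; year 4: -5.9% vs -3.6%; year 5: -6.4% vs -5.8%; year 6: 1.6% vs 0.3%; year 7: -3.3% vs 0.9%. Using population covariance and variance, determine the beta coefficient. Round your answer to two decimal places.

0.85

r̄p = -5.2571%,  r̄m = -3.5286%
Cov = Σ(rp − r̄p)(rm − r̄m) / 7 = 11.9112
Var(rm) = Σ(rm − r̄m)² / 7 = 14.0735
β = Cov / Var = 11.9112 / 14.0735 = 0.8464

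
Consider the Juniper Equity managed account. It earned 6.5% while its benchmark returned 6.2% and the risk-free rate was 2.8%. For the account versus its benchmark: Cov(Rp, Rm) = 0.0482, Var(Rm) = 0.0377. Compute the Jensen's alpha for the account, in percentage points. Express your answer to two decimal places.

-0.65

β = Cov / Var = 0.0482 / 0.0377 = 1.2785
E[R] = Rf + β(Rm − Rf) = 2.8% + 1.2785 × (6.2% − 2.8%) = 7.1469%
α = Rp − E[R] = 6.5% − 7.1469% = -0.6469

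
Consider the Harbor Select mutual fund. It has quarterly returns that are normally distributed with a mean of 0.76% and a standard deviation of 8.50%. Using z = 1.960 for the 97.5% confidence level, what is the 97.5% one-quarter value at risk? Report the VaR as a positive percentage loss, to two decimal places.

15.90

VaR (as % loss) = −(μ − z·σ) = −(0.76% − 1.960 × 8.50%) = −(-15.9000%) = 15.9000%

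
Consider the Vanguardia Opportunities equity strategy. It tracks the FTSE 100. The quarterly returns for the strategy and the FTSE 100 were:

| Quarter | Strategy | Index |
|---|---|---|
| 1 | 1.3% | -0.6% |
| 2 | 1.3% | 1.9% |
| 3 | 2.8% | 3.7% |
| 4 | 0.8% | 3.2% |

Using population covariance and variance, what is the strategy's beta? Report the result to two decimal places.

0.17

r̄p = 1.5500%,  r̄m = 2.0500%
Cov = Σ(rp − r̄p)(rm − r̄m) / 4 = 0.4750
Var(rm) = Σ(rm − r̄m)² / 4 = 2.7725
β = Cov / Var = 0.4750 / 2.7725 = 0.1713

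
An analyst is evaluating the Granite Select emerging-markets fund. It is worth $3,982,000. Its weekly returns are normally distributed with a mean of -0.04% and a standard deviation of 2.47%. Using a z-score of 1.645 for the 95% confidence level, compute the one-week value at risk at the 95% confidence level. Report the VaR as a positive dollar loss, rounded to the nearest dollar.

$163,387

Return at the 95% tail: μ − z·σ = -0.04% − 1.645 × 2.47% = -0.04 − 4.06315 = -4.10315%
VaR = −(-4.10315%) × $3,982,000 = 4.10315% × $3,982,000 = $163,387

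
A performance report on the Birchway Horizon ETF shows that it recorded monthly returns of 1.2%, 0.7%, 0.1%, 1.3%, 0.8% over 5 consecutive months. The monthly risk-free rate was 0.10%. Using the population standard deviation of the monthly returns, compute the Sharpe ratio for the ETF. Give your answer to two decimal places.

1.69

Mean return r̄ = 4.10 / 5 = 0.8200%
Population std dev = √[0.9080 / 5] = 0.4261%
Sharpe = (r̄ − rf) / σ = (0.8200 − 0.1) / 0.4261 = 0.7200 / 0.4261 = 1.6897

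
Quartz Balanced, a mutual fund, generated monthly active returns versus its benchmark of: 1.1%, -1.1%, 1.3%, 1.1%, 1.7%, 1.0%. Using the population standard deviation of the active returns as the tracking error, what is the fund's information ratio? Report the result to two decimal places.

0.94

r̄ = (1.1 − 1.1 + 1.3 + 1.1 + 1.7 + 1) / 6 = 0.8500%
Population std dev = √[4.8750 / 6] = 0.9014%
IR = r̄ / tracking error = 0.8500 / 0.9014 = 0.9430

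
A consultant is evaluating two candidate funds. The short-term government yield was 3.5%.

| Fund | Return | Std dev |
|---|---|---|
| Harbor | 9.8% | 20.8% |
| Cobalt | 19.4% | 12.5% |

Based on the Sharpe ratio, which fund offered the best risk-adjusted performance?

Cobalt

Harbor: Sharpe ratio = (9.8% − 3.5%) / 20.8% = 0.303
Cobalt: Sharpe ratio = (19.4% − 3.5%) / 12.5% = 1.272
Highest: Cobalt (1.272).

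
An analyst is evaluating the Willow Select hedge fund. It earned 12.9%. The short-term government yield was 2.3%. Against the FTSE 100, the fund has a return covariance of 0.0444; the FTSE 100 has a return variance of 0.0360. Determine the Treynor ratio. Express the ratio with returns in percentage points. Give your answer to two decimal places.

8.59

β = Cov / Var = 0.0444 / 0.0360 = 1.2333
Treynor = (Rp − Rf) / β = (12.9% − 2.3%) / 1.2333 = 10.60 / 1.2333 = 8.5948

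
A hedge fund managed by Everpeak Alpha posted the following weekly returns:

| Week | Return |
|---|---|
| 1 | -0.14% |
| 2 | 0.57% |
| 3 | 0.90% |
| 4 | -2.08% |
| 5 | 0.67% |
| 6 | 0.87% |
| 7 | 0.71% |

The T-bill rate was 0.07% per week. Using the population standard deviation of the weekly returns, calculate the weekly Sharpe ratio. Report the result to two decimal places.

0.15

μ = (-0.14 + 0.57 + 0.9 − 2.08 + 0.67 + 0.87 + 0.71) / 7 = 0.2143%
Σ(r − μ)² = (-0.14 − 0.2143)² + (0.57 − 0.2143)² + (0.9 − 0.2143)² + … = 6.8694
σ = √[6.8694 / 7] = 0.9906%
Sharpe = (μ − rf) / σ = (0.2143 − 0.07) / 0.9906 = 0.1443 / 0.9906 = 0.1457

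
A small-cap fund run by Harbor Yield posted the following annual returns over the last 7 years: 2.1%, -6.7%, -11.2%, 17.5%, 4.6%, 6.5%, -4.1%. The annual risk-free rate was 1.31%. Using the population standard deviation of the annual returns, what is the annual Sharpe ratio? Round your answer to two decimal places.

-0.01

r̄ = (2.1 − 6.7 − 11.2 + 17.5 + 4.6 + 6.5 − 4.1) / 7 = 8.70 / 7 = 1.2429%
Σ(r − r̄)² = (2.1 − 1.2429)² + (-6.7 − 1.2429)² + (-11.2 − 1.2429)² + … = 550.3971
σ = √[550.3971 / 7] = 8.8673%
Sharpe = (r̄ − rf) / σ = (1.2429 − 1.31) / 8.8673 = -0.0671 / 8.8673 = -0.0076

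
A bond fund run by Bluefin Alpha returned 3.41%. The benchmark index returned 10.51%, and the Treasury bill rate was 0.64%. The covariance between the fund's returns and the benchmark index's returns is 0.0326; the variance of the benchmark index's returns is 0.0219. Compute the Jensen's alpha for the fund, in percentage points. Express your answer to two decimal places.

-11.92

β = Cov / Var = 0.0326 / 0.0219 = 1.4886
E[R] = Rf + β(Rm − Rf) = 0.64% + 1.4886 × (10.51% − 0.64%) = 15.3325%
α = Rp − E[R] = 3.41% − 15.3325% = -11.9225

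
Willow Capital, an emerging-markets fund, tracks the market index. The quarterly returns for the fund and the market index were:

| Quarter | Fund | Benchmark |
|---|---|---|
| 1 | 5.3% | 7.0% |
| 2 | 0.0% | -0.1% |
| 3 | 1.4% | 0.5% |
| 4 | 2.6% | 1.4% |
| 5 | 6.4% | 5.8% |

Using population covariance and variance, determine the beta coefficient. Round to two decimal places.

r̄p = 3.1400%,  r̄m = 2.9200%
Cov = Σ(rp − r̄p)(rm − r̄m) / 5 = 6.5432
Var(rm) = Σ(rm − r̄m)² / 5 = 8.4456
β = Cov / Var = 6.5432 / 8.4456 = 0.7747

0.77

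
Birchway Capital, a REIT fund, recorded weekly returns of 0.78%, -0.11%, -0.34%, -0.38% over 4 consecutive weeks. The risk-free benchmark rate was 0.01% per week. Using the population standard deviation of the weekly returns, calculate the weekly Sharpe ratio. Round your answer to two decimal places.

-0.05

Mean return r̄ = -0.050 / 4 = -0.0125%
Σ(r − r̄)² = 0.8799; population σ = √(0.8799/4) = 0.4690%
Sharpe = (r̄ − rf) / σ = (-0.0125 − 0.01) / 0.4690 = -0.0225 / 0.4690 = -0.0480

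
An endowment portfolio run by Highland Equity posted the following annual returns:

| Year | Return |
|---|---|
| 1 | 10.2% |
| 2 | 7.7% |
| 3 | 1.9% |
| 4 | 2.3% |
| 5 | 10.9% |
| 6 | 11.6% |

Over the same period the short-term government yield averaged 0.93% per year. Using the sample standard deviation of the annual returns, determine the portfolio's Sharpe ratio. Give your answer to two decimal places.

r̄ = (10.2 + 7.7 + 1.9 + 2.3 + 10.9 + 11.6) / 6 = 44.60 / 6 = 7.4333%
Σ(r − r̄)² = 94.0733; sample σ = √(94.0733/5) = 4.3376%
Sharpe = (r̄ − rf) / σ = (7.4333 − 0.93) / 4.3376 = 6.5033 / 4.3376 = 1.4993

1.50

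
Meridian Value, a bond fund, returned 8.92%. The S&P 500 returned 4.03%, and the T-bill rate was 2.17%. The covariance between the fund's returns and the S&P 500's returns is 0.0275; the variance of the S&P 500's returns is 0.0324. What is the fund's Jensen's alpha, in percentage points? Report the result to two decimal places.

5.17

β = Cov / Var = 0.0275 / 0.0324 = 0.8488
E[R] = Rf + β(Rm − Rf) = 2.17% + 0.8488 × (4.03% − 2.17%) = 3.7488%
α = Rp − E[R] = 8.92% − 3.7488% = 5.1712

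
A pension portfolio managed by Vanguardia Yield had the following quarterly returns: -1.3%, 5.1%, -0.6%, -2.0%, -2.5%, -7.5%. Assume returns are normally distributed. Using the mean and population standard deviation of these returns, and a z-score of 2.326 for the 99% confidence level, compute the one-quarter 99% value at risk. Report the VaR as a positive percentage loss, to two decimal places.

Mean return r̄ = -8.80 / 6 = -1.4667%
Population std dev = √[81.6533 / 6] = 3.6890%
VaR = −(r̄ − z·σ) = −(-1.4667 − 2.326 × 3.6890) = −(-10.0473) = 10.0473%

10.05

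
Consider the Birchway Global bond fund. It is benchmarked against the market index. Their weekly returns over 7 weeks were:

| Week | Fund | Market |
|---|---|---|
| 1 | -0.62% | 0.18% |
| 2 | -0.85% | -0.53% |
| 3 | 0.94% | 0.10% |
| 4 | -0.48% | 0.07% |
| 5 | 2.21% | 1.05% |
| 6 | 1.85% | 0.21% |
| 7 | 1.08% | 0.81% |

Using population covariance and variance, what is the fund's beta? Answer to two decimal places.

r̄p = 0.5900%,  r̄m = 0.2700%
Cov = Σ(rp − r̄p)(rm − r̄m) / 7 = 0.4097
Var(rm) = Σ(rm − r̄m)² / 7 = 0.2315
β = Cov / Var = 0.4097 / 0.2315 = 1.7698

1.77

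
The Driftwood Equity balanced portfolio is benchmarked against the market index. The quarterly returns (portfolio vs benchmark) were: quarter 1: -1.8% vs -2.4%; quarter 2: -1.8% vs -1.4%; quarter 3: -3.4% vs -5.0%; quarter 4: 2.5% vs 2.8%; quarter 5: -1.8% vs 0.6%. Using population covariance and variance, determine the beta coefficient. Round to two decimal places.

0.65

r̄p = -1.2600%,  r̄m = -1.0800%
Cov = Σ(rp − r̄p)(rm − r̄m) / 5 = 4.5912
Var(rm) = Σ(rm − r̄m)² / 5 = 7.0176
β = Cov / Var = 4.5912 / 7.0176 = 0.6542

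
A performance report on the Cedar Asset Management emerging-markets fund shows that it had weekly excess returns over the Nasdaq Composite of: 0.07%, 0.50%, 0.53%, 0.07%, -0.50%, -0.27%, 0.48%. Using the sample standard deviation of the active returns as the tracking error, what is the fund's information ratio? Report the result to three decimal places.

0.311

r̄ = (0.07 + 0.5 + 0.53 + 0.07 − 0.5 − 0.27 + 0.48) / 7 = 0.1257%
Sample std dev = √[0.9834 / 6] = 0.4048%
IR = r̄ / tracking error = 0.1257 / 0.4048 = 0.3105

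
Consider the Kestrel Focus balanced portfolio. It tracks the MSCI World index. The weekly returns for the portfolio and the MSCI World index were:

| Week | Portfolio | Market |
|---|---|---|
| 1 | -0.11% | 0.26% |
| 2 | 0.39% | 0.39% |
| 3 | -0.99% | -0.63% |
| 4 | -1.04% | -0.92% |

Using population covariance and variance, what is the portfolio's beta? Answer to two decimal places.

1.04

r̄p = -0.4375%,  r̄m = -0.2250%
Cov = Σ(rp − r̄p)(rm − r̄m) / 4 = 0.3276
Var(rm) = Σ(rm − r̄m)² / 4 = 0.3151
β = Cov / Var = 0.3276 / 0.3151 = 1.0397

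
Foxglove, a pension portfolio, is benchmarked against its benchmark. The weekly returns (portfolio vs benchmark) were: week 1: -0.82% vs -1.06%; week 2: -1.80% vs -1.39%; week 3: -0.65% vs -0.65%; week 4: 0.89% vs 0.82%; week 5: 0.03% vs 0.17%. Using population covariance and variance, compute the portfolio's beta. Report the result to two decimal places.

1.08

r̄p = -0.4700%,  r̄m = -0.4220%
Cov = Σ(rp − r̄p)(rm − r̄m) / 5 = 0.7074
Var(rm) = Σ(rm − r̄m)² / 5 = 0.6578
β = Cov / Var = 0.7074 / 0.6578 = 1.0754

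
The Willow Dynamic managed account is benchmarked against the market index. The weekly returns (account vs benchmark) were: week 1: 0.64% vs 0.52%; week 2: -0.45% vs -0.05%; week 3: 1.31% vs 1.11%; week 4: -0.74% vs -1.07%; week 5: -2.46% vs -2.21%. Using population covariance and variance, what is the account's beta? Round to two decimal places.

r̄p = -0.3400%,  r̄m = -0.3400%
Cov = Σ(rp − r̄p)(rm − r̄m) / 5 = 1.4920
Var(rm) = Σ(rm − r̄m)² / 5 = 1.3912
β = Cov / Var = 1.4920 / 1.3912 = 1.0725

1.07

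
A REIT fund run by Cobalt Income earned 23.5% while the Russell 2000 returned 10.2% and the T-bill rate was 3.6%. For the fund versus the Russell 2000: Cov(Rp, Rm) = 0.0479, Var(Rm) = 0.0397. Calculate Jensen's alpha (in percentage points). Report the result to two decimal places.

11.94

β = Cov / Var = 0.0479 / 0.0397 = 1.2065
E[R] = Rf + β(Rm − Rf) = 3.6% + 1.2065 × (10.2% − 3.6%) = 11.5629%
α = Rp − E[R] = 23.5% − 11.5629% = 11.9371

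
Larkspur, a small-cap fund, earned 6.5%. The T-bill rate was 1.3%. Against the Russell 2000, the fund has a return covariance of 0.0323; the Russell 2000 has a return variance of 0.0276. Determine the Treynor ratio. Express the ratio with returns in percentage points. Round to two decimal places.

4.44

β = Cov / Var = 0.0323 / 0.0276 = 1.1703
Treynor = (Rp − Rf) / β = (6.5% − 1.3%) / 1.1703 = 5.20 / 1.1703 = 4.4433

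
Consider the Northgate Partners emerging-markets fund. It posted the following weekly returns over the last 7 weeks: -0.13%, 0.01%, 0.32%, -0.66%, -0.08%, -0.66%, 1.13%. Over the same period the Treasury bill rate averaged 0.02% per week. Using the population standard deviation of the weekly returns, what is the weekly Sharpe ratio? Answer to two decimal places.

-0.05

r̄ = (-0.13 + 0.01 + 0.32 − 0.66 − 0.08 − 0.66 + 1.13) / 7 = -0.0100%
Σ(r − r̄)² = (-0.13 − (-0.0100))² + (0.01 − (-0.0100))² + (0.32 − (-0.0100))² + … = 2.2732
σ = √[2.2732 / 7] = 0.5699%
Sharpe = (r̄ − rf) / σ = (-0.0100 − 0.02) / 0.5699 = -0.0300 / 0.5699 = -0.0526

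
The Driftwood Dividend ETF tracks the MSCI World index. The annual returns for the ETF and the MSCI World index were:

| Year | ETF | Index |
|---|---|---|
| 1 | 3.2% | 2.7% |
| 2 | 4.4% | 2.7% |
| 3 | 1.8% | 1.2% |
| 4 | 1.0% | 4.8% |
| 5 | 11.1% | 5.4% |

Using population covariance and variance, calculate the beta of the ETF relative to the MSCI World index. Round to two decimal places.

1.29

r̄p = 4.3000%,  r̄m = 3.3600%
Cov = Σ(rp − r̄p)(rm − r̄m) / 5 = 3.0360
Var(rm) = Σ(rm − r̄m)² / 5 = 2.3544
β = Cov / Var = 3.0360 / 2.3544 = 1.2895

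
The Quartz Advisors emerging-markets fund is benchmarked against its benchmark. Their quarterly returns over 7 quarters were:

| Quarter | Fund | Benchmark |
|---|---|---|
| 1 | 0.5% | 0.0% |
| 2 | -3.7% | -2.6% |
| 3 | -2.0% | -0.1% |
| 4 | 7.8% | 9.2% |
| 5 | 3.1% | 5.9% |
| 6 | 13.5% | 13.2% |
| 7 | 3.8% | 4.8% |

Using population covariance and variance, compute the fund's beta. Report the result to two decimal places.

1.03

r̄p = 3.2857%,  r̄m = 4.3429%
Cov = Σ(rp − r̄p)(rm − r̄m) / 7 = 28.0606
Var(rm) = Σ(rm − r̄m)² / 7 = 27.3539
β = Cov / Var = 28.0606 / 27.3539 = 1.0258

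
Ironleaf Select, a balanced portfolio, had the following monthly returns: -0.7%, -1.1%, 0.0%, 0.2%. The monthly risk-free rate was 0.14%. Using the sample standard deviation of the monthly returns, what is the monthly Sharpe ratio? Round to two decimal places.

μ = (-0.7 − 1.1 + 0 + 0.2) / 4 = -1.60 / 4 = -0.4000%
Σ(r − μ)² = (-0.7 − (-0.4000))² + (-1.1 − (-0.4000))² + … = 1.1000
σ = √[1.1000 / 3] = 0.6055%
Sharpe = (μ − rf) / σ = (-0.4000 − 0.14) / 0.6055 = -0.5400 / 0.6055 = -0.8918

-0.89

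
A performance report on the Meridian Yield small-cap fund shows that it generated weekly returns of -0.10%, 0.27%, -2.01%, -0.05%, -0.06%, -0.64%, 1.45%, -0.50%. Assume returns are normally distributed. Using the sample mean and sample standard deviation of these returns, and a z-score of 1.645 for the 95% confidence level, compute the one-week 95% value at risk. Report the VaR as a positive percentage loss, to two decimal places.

Mean return r̄ = -1.640 / 8 = -0.2050%
Sample std dev = √[6.5550 / 7] = 0.9677%
VaR = −(r̄ − z·σ) = −(-0.2050 − 1.645 × 0.9677) = −(-1.7969) = 1.7969%

1.80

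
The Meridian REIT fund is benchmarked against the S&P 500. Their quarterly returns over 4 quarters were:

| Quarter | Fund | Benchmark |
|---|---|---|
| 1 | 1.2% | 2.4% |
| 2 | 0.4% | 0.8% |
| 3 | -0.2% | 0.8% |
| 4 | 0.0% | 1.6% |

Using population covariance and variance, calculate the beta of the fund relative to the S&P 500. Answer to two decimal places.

r̄p = 0.3500%,  r̄m = 1.4000%
Cov = Σ(rp − r̄p)(rm − r̄m) / 4 = 0.2700
Var(rm) = Σ(rm − r̄m)² / 4 = 0.4400
β = Cov / Var = 0.2700 / 0.4400 = 0.6136

0.61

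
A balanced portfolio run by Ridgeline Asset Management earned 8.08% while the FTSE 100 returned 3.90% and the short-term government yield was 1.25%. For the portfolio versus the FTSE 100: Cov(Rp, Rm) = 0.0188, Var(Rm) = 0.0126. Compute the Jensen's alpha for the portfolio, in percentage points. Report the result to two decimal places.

β = Cov / Var = 0.0188 / 0.0126 = 1.4921
E[R] = Rf + β(Rm − Rf) = 1.25% + 1.4921 × (3.90% − 1.25%) = 5.2041%
α = Rp − E[R] = 8.08% − 5.2041% = 2.8759

2.88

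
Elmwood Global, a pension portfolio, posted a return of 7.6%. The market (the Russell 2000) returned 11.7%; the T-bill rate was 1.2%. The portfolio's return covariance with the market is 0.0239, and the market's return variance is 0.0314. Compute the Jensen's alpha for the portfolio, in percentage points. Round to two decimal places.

β = Cov / Var = 0.0239 / 0.0314 = 0.7611
E[R] = Rf + β(Rm − Rf) = 1.2% + 0.7611 × (11.7% − 1.2%) = 9.1916%
α = Rp − E[R] = 7.6% − 9.1916% = -1.5916

-1.59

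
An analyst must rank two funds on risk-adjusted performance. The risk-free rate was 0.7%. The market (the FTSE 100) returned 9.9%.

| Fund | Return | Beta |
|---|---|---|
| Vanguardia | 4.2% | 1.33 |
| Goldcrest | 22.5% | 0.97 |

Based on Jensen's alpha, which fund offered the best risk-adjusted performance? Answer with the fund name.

Vanguardia: α = 4.2% − [0.7% + 1.33 × (9.9% − 0.7%)] = -8.736
Goldcrest: α = 22.5% − [0.7% + 0.97 × (9.9% − 0.7%)] = 12.876
Highest: Goldcrest (12.876).

Goldcrest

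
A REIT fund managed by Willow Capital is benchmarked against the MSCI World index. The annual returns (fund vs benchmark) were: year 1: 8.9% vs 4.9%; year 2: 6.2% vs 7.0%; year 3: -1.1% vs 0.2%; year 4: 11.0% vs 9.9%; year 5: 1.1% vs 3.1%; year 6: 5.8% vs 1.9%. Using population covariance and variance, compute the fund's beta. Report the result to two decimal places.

r̄p = 5.3167%,  r̄m = 4.5000%
Cov = Σ(rp − r̄p)(rm − r̄m) / 6 = 11.0950
Var(rm) = Σ(rm − r̄m)² / 6 = 10.4633
β = Cov / Var = 11.0950 / 10.4633 = 1.0604

1.06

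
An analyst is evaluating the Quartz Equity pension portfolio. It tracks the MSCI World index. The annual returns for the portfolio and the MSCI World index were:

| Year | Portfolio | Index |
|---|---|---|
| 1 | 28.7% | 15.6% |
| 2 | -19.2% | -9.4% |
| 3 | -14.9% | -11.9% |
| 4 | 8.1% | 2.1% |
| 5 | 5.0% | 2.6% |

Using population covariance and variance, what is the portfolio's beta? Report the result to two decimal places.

1.73

r̄p = 1.5400%,  r̄m = -0.2000%
Cov = Σ(rp − r̄p)(rm − r̄m) / 5 = 167.4120
Var(rm) = Σ(rm − r̄m)² / 5 = 96.8600
β = Cov / Var = 167.4120 / 96.8600 = 1.7284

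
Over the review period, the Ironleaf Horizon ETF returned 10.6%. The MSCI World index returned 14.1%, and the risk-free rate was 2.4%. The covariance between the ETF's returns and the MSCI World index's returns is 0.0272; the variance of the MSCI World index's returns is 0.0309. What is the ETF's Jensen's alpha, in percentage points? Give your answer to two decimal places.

-2.10

β = Cov / Var = 0.0272 / 0.0309 = 0.8803
E[R] = Rf + β(Rm − Rf) = 2.4% + 0.8803 × (14.1% − 2.4%) = 12.6995%
α = Rp − E[R] = 10.6% − 12.6995% = -2.0995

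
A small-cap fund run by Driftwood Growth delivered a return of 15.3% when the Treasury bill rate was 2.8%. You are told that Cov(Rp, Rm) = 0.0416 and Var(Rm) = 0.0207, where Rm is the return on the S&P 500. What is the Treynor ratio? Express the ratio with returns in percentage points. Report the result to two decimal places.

β = Cov / Var = 0.0416 / 0.0207 = 2.0097
Treynor = (Rp − Rf) / β = (15.3% − 2.8%) / 2.0097 = 12.50 / 2.0097 = 6.2198

6.22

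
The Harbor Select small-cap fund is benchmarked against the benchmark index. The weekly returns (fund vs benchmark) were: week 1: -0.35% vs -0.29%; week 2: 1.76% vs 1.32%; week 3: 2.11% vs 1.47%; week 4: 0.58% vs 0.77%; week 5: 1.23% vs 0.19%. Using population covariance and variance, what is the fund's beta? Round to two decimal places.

r̄p = 1.0660%,  r̄m = 0.6920%
Cov = Σ(rp − r̄p)(rm − r̄m) / 5 = 0.5037
Var(rm) = Σ(rm − r̄m)² / 5 = 0.4444
β = Cov / Var = 0.5037 / 0.4444 = 1.1334

1.13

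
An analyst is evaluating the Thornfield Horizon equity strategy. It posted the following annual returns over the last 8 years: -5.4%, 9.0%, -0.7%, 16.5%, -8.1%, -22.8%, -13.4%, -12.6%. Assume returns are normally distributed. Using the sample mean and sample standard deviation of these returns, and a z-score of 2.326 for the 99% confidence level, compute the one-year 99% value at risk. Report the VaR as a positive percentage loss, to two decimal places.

34.25

Mean return μ = -37.50 / 8 = -4.6875%
Sample σ = √[Σ(r − μ)² / 7] = √[1130.8888 / 7] = √161.5555 = 12.7104%
VaR = −(μ − z·σ) = −(-4.6875 − 2.326 × 12.7104) = −(-34.2519) = 34.2519%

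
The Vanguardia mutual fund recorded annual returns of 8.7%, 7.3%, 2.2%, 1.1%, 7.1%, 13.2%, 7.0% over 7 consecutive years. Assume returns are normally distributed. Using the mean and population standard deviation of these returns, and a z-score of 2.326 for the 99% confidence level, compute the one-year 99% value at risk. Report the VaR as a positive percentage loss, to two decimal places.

2.07

r̄ = (8.7 + 7.3 + 2.2 + 1.1 + 7.1 + 13.2 + 7) / 7 = 6.6571%
Σ(r − r̄)² = 98.4571; population σ = √(98.4571/7) = 3.7504%
VaR = −(r̄ − z·σ) = −(6.6571 − 2.326 × 3.7504) = −(-2.0663) = 2.0663%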